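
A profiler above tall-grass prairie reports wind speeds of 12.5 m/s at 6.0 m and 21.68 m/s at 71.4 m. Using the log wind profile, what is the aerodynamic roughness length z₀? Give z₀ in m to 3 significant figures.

z₀ ≈ 0.206 m

Log law: V(z) ∝ ln(z/z₀). With r = V₁/V₂ = 12.5/21.68 = 0.57657,
r · ln(z₂/z₀) = ln(z₁/z₀) ⇒ ln z₀ = (ln z₁ − r·ln z₂)/(1 − r)
ln z₀ = (1.79176 − 0.57657×4.26830) / 0.42343 = -1.5804
z₀ = exp(-1.5804) = 0.2059 m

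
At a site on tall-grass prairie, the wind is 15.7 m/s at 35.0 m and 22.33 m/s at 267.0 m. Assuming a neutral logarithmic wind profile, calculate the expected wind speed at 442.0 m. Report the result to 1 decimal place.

Log law: V ∝ ln(z/z₀). From the pair, with r = V₁/V₂ = 0.70309,
ln z₀ = (ln z₁ − r·ln z₂)/(1 − r) = (3.5553 − 0.70309×5.5872)/0.29691 = -1.2562 → z₀ = 0.2847 m
V₃ = V₁ · ln(z₃/z₀)/ln(z₁/z₀) = 15.7 × 7.3476/4.8116 = 23.9747 m/s

24.0 m/s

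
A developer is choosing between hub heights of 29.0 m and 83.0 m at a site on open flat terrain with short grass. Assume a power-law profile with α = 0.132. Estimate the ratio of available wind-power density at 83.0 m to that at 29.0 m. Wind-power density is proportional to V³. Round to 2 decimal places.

Speed ratio: V_B/V_A = (z_B/z_A)^α = (83.0/29.0)^0.132 = (2.8621)^0.132 = 1.14890
Power-density ratio: P_B/P_A = (V_B/V_A)³ = (1.14890)³ = 1.51651

1.52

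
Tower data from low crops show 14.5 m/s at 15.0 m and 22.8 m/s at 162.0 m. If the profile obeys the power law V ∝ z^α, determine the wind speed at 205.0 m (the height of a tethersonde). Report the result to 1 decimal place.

23.8 m/s

First find α: α = ln(V₂/V₁)/ln(z₂/z₁) = ln(22.8/14.5)/ln(162.0/15.0) = 0.45261/2.37955 = 0.1902
Extrapolate from 162.0 m to 205.0 m: V₃ = 22.8 × (205.0/162.0)^0.1902 = 22.8 × 1.0458 = 23.8441 m/s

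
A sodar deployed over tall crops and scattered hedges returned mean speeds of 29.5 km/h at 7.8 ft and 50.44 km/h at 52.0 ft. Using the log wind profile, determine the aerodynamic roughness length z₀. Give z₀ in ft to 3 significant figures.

z₀ ≈ 0.539 ft

Log law: V(z) ∝ ln(z/z₀). With r = V₁/V₂ = 29.5/50.44 = 0.58485,
r · ln(z₂/z₀) = ln(z₁/z₀) ⇒ ln z₀ = (ln z₁ − r·ln z₂)/(1 − r)
ln z₀ = (2.05412 − 0.58485×3.95124) / 0.41515 = -0.6185
z₀ = exp(-0.6185) = 0.5387 ft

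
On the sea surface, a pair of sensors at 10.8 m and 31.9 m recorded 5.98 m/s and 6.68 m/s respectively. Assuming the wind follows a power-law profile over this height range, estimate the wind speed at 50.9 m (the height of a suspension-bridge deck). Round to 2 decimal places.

7.01 m/s

First find α: α = ln(V₂/V₁)/ln(z₂/z₁) = ln(6.68/5.98)/ln(31.9/10.8) = 0.11070/1.08306 = 0.1022
Extrapolate from 31.9 m to 50.9 m: V₃ = 6.68 × (50.9/31.9)^0.1022 = 6.68 × 1.0489 = 7.0068 m/s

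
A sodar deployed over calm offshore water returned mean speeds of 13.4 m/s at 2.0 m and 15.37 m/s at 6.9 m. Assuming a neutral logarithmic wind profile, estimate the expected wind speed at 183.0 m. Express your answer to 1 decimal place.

Log law: V ∝ ln(z/z₀). From the pair, with r = V₁/V₂ = 0.87183,
ln z₀ = (ln z₁ − r·ln z₂)/(1 − r) = (0.6931 − 0.87183×1.9315)/0.12817 = -7.7303 → z₀ = 0.0004393 m
V₃ = V₁ · ln(z₃/z₀)/ln(z₁/z₀) = 13.4 × 12.9398/8.4235 = 20.5846 m/s

20.6 m/s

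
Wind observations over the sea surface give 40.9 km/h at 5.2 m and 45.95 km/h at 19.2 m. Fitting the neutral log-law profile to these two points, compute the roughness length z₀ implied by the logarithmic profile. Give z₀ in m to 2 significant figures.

z₀ ≈ 0.00013 m

Log law: V(z) ∝ ln(z/z₀). With r = V₁/V₂ = 40.9/45.95 = 0.89010,
r · ln(z₂/z₀) = ln(z₁/z₀) ⇒ ln z₀ = (ln z₁ − r·ln z₂)/(1 − r)
ln z₀ = (1.64866 − 0.89010×2.95491) / 0.10990 = -8.9307
z₀ = exp(-8.9307) = 0.0001323 m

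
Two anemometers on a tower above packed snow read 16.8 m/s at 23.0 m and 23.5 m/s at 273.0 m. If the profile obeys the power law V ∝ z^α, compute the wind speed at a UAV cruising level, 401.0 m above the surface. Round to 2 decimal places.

First find α: α = ln(V₂/V₁)/ln(z₂/z₁) = ln(23.5/16.8)/ln(273.0/23.0) = 0.33562/2.47398 = 0.1357
Extrapolate from 273.0 m to 401.0 m: V₃ = 23.5 × (401.0/273.0)^0.1357 = 23.5 × 1.0535 = 24.7583 m/s

24.76 m/s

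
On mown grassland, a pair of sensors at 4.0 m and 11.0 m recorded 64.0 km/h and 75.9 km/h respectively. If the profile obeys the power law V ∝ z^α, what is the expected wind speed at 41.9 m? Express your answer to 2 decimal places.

First find α: α = ln(V₂/V₁)/ln(z₂/z₁) = ln(75.9/64.0)/ln(11.0/4.0) = 0.17053/1.01160 = 0.1686
Extrapolate from 11.0 m to 41.9 m: V₃ = 75.9 × (41.9/11.0)^0.1686 = 75.9 × 1.2529 = 95.0945 km/h

95.09 km/h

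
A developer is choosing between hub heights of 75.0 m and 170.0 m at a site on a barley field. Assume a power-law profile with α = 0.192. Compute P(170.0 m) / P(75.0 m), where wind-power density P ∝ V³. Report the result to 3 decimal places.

Speed ratio: V_B/V_A = (z_B/z_A)^α = (170.0/75.0)^0.192 = (2.2667)^0.192 = 1.17013
Power-density ratio: P_B/P_A = (V_B/V_A)³ = (1.17013)³ = 1.60215

1.602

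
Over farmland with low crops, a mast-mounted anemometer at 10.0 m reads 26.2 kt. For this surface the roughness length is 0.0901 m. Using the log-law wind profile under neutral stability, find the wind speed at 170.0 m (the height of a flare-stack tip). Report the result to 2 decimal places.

Log law: V(z) ∝ ln(z/z₀), so V₂/V₁ = ln(z₂/z₀) / ln(z₁/z₀).
ln(170.0/0.0901) = 7.5426, ln(10.0/0.0901) = 4.7094
V₂ = 26.2 × 7.5426/4.7094 = 26.2 × 1.6016 = 41.9621 kt

41.96 kt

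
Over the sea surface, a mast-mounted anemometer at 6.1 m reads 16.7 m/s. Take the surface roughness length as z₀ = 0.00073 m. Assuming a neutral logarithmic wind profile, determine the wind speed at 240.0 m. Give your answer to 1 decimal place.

Log law: V(z) ∝ ln(z/z₀), so V₂/V₁ = ln(z₂/z₀) / ln(z₁/z₀).
ln(240.0/0.00073) = 12.7031, ln(6.1/0.00073) = 9.0308
V₂ = 16.7 × 12.7031/9.0308 = 16.7 × 1.4066 = 23.4910 m/s

23.5 m/s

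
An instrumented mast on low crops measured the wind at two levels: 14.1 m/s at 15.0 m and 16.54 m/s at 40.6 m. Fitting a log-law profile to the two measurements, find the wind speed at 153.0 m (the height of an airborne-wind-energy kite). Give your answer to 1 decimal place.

19.8 m/s

Log law: V ∝ ln(z/z₀). From the pair, with r = V₁/V₂ = 0.85248,
ln z₀ = (ln z₁ − r·ln z₂)/(1 − r) = (2.7081 − 0.85248×3.7038)/0.14752 = -3.0459 → z₀ = 0.04755 m
V₃ = V₁ · ln(z₃/z₀)/ln(z₁/z₀) = 14.1 × 8.0763/5.7539 = 19.7910 m/s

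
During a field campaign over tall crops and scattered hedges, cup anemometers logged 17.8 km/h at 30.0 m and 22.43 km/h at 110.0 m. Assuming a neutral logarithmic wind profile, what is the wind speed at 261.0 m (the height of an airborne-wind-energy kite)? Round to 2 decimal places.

25.51 km/h

Log law: V ∝ ln(z/z₀). From the pair, with r = V₁/V₂ = 0.79358,
ln z₀ = (ln z₁ − r·ln z₂)/(1 − r) = (3.4012 − 0.79358×4.7005)/0.20642 = -1.5939 → z₀ = 0.2031 m
V₃ = V₁ · ln(z₃/z₀)/ln(z₁/z₀) = 17.8 × 7.1584/4.9951 = 25.5090 km/h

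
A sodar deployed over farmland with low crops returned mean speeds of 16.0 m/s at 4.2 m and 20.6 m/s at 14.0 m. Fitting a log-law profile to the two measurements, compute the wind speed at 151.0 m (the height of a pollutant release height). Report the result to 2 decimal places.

29.69 m/s

Log law: V ∝ ln(z/z₀). From the pair, with r = V₁/V₂ = 0.77670,
ln z₀ = (ln z₁ − r·ln z₂)/(1 − r) = (1.4351 − 0.77670×2.6391)/0.22330 = -2.7526 → z₀ = 0.06376 m
V₃ = V₁ · ln(z₃/z₀)/ln(z₁/z₀) = 16.0 × 7.7699/4.1877 = 29.6864 m/s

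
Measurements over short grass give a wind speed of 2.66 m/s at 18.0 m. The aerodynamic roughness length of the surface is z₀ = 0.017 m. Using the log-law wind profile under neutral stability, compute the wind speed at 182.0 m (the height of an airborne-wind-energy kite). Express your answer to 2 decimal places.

Log law: V(z) ∝ ln(z/z₀), so V₂/V₁ = ln(z₂/z₀) / ln(z₁/z₀).
ln(182.0/0.017) = 9.2785, ln(18.0/0.017) = 6.9649
V₂ = 2.66 × 9.2785/6.9649 = 2.66 × 1.3322 = 3.5436 m/s

3.54 m/s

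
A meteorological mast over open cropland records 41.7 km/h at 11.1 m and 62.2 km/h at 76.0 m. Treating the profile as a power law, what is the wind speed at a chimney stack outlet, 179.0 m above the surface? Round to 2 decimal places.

74.32 km/h

First find α: α = ln(V₂/V₁)/ln(z₂/z₁) = ln(62.2/41.7)/ln(76.0/11.1) = 0.39985/1.92379 = 0.2078
Extrapolate from 76.0 m to 179.0 m: V₃ = 62.2 × (179.0/76.0)^0.2078 = 62.2 × 1.1949 = 74.3221 km/h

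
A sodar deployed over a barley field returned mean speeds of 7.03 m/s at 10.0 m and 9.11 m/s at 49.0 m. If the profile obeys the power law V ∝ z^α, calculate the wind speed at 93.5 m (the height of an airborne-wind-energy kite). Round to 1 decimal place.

First find α: α = ln(V₂/V₁)/ln(z₂/z₁) = ln(9.11/7.03)/ln(49.0/10.0) = 0.25919/1.58924 = 0.1631
Extrapolate from 49.0 m to 93.5 m: V₃ = 9.11 × (93.5/49.0)^0.1631 = 9.11 × 1.1111 = 10.1224 m/s

10.1 m/s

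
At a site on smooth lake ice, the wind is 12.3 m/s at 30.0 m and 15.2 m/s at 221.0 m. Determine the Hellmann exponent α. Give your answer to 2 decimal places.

α ≈ 0.11

Power law: V₂/V₁ = (z₂/z₁)^α ⇒ α = ln(V₂/V₁) / ln(z₂/z₁)
α = ln(15.2/12.3) / ln(221.0/30.0) = ln(1.2358) / ln(7.3667)
  = 0.21170 / 1.99697 = 0.10601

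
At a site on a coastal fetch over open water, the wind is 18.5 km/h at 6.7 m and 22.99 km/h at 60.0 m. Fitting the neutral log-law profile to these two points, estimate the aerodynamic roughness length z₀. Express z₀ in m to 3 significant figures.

Log law: V(z) ∝ ln(z/z₀). With r = V₁/V₂ = 18.5/22.99 = 0.80470,
r · ln(z₂/z₀) = ln(z₁/z₀) ⇒ ln z₀ = (ln z₁ − r·ln z₂)/(1 − r)
ln z₀ = (1.90211 − 0.80470×4.09434) / 0.19530 = -7.1305
z₀ = exp(-7.1305) = 0.0008003 m

z₀ ≈ 0.000800 m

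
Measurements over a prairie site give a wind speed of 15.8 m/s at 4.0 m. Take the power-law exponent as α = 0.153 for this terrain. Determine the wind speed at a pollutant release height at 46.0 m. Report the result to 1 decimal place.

Power-law profile: V₂ = V₁ · (z₂/z₁)^α
V₂ = 15.8 × (46.0/4.0)^0.153 = 15.8 × (11.5000)^0.153
    = 15.8 × 1.4531 = 22.9585 m/s

23.0 m/s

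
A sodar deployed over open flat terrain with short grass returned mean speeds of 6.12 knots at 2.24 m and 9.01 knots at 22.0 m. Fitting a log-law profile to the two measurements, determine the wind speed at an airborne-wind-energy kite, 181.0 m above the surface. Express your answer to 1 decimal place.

11.7 knots

Log law: V ∝ ln(z/z₀). From the pair, with r = V₁/V₂ = 0.67925,
ln z₀ = (ln z₁ − r·ln z₂)/(1 − r) = (0.8065 − 0.67925×3.0910)/0.32075 = -4.0314 → z₀ = 0.01775 m
V₃ = V₁ · ln(z₃/z₀)/ln(z₁/z₀) = 6.12 × 9.2299/4.8379 = 11.6760 knots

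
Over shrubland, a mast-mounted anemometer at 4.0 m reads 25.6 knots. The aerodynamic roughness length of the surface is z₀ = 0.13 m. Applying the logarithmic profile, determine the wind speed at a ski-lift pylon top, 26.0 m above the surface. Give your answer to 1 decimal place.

39.6 knots

Log law: V(z) ∝ ln(z/z₀), so V₂/V₁ = ln(z₂/z₀) / ln(z₁/z₀).
ln(26.0/0.13) = 5.2983, ln(4.0/0.13) = 3.4265
V₂ = 25.6 × 5.2983/3.4265 = 25.6 × 1.5463 = 39.5845 knots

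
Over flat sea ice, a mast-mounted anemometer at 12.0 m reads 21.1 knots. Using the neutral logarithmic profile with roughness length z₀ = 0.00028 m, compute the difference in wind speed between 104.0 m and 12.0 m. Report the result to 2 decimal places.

Log law: V₂ = V₁ · ln(z₂/z₀)/ln(z₁/z₀) = 21.1 × 12.8251/10.6656 = 25.3721 knots
ΔV = 25.3721 − 21.1 = 4.2721 knots

4.27 knots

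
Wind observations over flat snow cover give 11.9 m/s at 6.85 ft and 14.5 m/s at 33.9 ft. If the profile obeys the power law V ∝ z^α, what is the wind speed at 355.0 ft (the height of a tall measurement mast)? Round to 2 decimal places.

19.38 m/s

First find α: α = ln(V₂/V₁)/ln(z₂/z₁) = ln(14.5/11.9)/ln(33.9/6.85) = 0.19761/1.59917 = 0.1236
Extrapolate from 33.9 ft to 355.0 ft: V₃ = 14.5 × (355.0/33.9)^0.1236 = 14.5 × 1.3367 = 19.3827 m/s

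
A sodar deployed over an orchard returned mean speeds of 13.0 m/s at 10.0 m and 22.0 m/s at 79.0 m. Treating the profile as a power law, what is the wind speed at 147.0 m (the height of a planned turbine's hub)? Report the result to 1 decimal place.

First find α: α = ln(V₂/V₁)/ln(z₂/z₁) = ln(22.0/13.0)/ln(79.0/10.0) = 0.52609/2.06686 = 0.2545
Extrapolate from 79.0 m to 147.0 m: V₃ = 22.0 × (147.0/79.0)^0.2545 = 22.0 × 1.1712 = 25.7673 m/s

25.8 m/s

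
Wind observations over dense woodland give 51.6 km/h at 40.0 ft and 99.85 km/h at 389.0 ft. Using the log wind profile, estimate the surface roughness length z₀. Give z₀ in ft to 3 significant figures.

Log law: V(z) ∝ ln(z/z₀). With r = V₁/V₂ = 51.6/99.85 = 0.51678,
r · ln(z₂/z₀) = ln(z₁/z₀) ⇒ ln z₀ = (ln z₁ − r·ln z₂)/(1 − r)
ln z₀ = (3.68888 − 0.51678×5.96358) / 0.48322 = 1.2562
z₀ = exp(1.2562) = 3.512 ft

z₀ ≈ 3.51 ft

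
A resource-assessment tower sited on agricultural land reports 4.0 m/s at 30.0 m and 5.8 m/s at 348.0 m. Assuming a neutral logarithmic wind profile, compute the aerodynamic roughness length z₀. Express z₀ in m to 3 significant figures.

Log law: V(z) ∝ ln(z/z₀). With r = V₁/V₂ = 4.0/5.8 = 0.68966,
r · ln(z₂/z₀) = ln(z₁/z₀) ⇒ ln z₀ = (ln z₁ − r·ln z₂)/(1 − r)
ln z₀ = (3.40120 − 0.68966×5.85220) / 0.31034 = -2.0455
z₀ = exp(-2.0455) = 0.1293 m

z₀ ≈ 0.129 m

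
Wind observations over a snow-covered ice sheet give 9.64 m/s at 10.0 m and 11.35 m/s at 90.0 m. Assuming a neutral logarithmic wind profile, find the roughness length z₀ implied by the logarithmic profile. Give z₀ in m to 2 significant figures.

z₀ ≈ 0.000042 m

Log law: V(z) ∝ ln(z/z₀). With r = V₁/V₂ = 9.64/11.35 = 0.84934,
r · ln(z₂/z₀) = ln(z₁/z₀) ⇒ ln z₀ = (ln z₁ − r·ln z₂)/(1 − r)
ln z₀ = (2.30259 − 0.84934×4.49981) / 0.15066 = -10.0841
z₀ = exp(-10.0841) = 0.00004174 m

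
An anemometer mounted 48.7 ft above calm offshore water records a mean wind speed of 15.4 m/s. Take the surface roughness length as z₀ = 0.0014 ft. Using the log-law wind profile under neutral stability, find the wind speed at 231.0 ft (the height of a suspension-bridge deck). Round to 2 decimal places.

Log law: V(z) ∝ ln(z/z₀), so V₂/V₁ = ln(z₂/z₀) / ln(z₁/z₀).
ln(231.0/0.0014) = 12.0137, ln(48.7/0.0014) = 10.4570
V₂ = 15.4 × 12.0137/10.4570 = 15.4 × 1.1489 = 17.6926 m/s

17.69 m/s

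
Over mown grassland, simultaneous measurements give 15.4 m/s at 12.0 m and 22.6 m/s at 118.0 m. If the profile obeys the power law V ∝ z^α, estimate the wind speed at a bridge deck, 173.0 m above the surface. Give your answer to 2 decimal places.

24.10 m/s

First find α: α = ln(V₂/V₁)/ln(z₂/z₁) = ln(22.6/15.4)/ln(118.0/12.0) = 0.38358/2.28578 = 0.1678
Extrapolate from 118.0 m to 173.0 m: V₃ = 22.6 × (173.0/118.0)^0.1678 = 22.6 × 1.0663 = 24.0987 m/s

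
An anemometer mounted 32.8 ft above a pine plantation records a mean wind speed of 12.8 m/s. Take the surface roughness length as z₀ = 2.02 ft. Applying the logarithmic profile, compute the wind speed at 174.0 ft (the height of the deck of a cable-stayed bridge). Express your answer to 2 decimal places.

20.46 m/s

Log law: V(z) ∝ ln(z/z₀), so V₂/V₁ = ln(z₂/z₀) / ln(z₁/z₀).
ln(174.0/2.02) = 4.4560, ln(32.8/2.02) = 2.7873
V₂ = 12.8 × 4.4560/2.7873 = 12.8 × 1.5986 = 20.4627 m/s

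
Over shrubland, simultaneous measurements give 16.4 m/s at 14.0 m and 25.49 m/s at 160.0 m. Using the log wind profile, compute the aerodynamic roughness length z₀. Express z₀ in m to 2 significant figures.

Log law: V(z) ∝ ln(z/z₀). With r = V₁/V₂ = 16.4/25.49 = 0.64339,
r · ln(z₂/z₀) = ln(z₁/z₀) ⇒ ln z₀ = (ln z₁ − r·ln z₂)/(1 − r)
ln z₀ = (2.63906 − 0.64339×5.07517) / 0.35661 = -1.7561
z₀ = exp(-1.7561) = 0.1727 m

z₀ ≈ 0.17 m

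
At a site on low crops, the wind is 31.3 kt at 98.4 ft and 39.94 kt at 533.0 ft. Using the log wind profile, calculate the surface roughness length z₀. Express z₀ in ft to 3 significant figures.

z₀ ≈ 0.216 ft

Log law: V(z) ∝ ln(z/z₀). With r = V₁/V₂ = 31.3/39.94 = 0.78368,
r · ln(z₂/z₀) = ln(z₁/z₀) ⇒ ln z₀ = (ln z₁ − r·ln z₂)/(1 − r)
ln z₀ = (4.58904 − 0.78368×6.27852) / 0.21632 = -1.5314
z₀ = exp(-1.5314) = 0.2162 ft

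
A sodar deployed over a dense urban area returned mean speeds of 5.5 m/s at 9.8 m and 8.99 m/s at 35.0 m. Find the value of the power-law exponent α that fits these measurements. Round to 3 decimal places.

Power law: V₂/V₁ = (z₂/z₁)^α ⇒ α = ln(V₂/V₁) / ln(z₂/z₁)
α = ln(8.99/5.5) / ln(35.0/9.8) = ln(1.6345) / ln(3.5714)
  = 0.49136 / 1.27297 = 0.38600

α ≈ 0.386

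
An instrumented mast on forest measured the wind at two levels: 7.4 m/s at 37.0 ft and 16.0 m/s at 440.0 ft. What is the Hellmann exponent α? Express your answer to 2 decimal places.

α ≈ 0.31

Power law: V₂/V₁ = (z₂/z₁)^α ⇒ α = ln(V₂/V₁) / ln(z₂/z₁)
α = ln(16.0/7.4) / ln(440.0/37.0) = ln(2.1622) / ln(11.8919)
  = 0.77111 / 2.47586 = 0.31145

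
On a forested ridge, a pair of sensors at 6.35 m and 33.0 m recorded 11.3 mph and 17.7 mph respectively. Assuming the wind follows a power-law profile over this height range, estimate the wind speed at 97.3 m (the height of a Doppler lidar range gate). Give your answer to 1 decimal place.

23.8 mph

First find α: α = ln(V₂/V₁)/ln(z₂/z₁) = ln(17.7/11.3)/ln(33.0/6.35) = 0.44876/1.64805 = 0.2723
Extrapolate from 33.0 m to 97.3 m: V₃ = 17.7 × (97.3/33.0)^0.2723 = 17.7 × 1.3424 = 23.7599 mph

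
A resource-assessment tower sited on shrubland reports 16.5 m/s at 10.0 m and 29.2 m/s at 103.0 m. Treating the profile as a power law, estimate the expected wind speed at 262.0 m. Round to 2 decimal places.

First find α: α = ln(V₂/V₁)/ln(z₂/z₁) = ln(29.2/16.5)/ln(103.0/10.0) = 0.57081/2.33214 = 0.2448
Extrapolate from 103.0 m to 262.0 m: V₃ = 29.2 × (262.0/103.0)^0.2448 = 29.2 × 1.2567 = 36.6964 m/s

36.70 m/s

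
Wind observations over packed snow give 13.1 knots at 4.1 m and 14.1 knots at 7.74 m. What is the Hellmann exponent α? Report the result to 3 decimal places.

α ≈ 0.116

Power law: V₂/V₁ = (z₂/z₁)^α ⇒ α = ln(V₂/V₁) / ln(z₂/z₁)
α = ln(14.1/13.1) / ln(7.74/4.1) = ln(1.0763) / ln(1.8878)
  = 0.07356 / 0.63541 = 0.11577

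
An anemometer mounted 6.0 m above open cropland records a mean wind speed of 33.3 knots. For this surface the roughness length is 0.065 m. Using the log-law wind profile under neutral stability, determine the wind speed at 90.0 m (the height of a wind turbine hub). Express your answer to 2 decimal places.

Log law: V(z) ∝ ln(z/z₀), so V₂/V₁ = ln(z₂/z₀) / ln(z₁/z₀).
ln(90.0/0.065) = 7.2332, ln(6.0/0.065) = 4.5251
V₂ = 33.3 × 7.2332/4.5251 = 33.3 × 1.5984 = 53.2283 knots

53.23 knots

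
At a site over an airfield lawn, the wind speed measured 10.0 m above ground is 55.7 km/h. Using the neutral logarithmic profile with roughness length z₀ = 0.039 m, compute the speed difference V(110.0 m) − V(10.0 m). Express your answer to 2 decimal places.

Log law: V₂ = V₁ · ln(z₂/z₀)/ln(z₁/z₀) = 55.7 × 7.9447/5.5468 = 79.7793 km/h
ΔV = 79.7793 − 55.7 = 24.0793 km/h

24.08 km/h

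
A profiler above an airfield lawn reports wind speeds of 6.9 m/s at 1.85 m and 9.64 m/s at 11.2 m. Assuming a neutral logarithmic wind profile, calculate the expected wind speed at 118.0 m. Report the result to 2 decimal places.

Log law: V ∝ ln(z/z₀). From the pair, with r = V₁/V₂ = 0.71577,
ln z₀ = (ln z₁ − r·ln z₂)/(1 − r) = (0.6152 − 0.71577×2.4159)/0.28423 = -3.9195 → z₀ = 0.01985 m
V₃ = V₁ · ln(z₃/z₀)/ln(z₁/z₀) = 6.9 × 8.6902/4.5347 = 13.2230 m/s

13.22 m/s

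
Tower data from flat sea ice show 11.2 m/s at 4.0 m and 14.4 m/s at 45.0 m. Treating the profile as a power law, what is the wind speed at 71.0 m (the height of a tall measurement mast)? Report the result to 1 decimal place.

First find α: α = ln(V₂/V₁)/ln(z₂/z₁) = ln(14.4/11.2)/ln(45.0/4.0) = 0.25131/2.42037 = 0.1038
Extrapolate from 45.0 m to 71.0 m: V₃ = 14.4 × (71.0/45.0)^0.1038 = 14.4 × 1.0485 = 15.0982 m/s

15.1 m/s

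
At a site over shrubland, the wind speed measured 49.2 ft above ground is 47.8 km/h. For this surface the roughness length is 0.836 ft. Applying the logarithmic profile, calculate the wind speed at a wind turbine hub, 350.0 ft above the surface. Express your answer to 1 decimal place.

70.8 km/h

Log law: V(z) ∝ ln(z/z₀), so V₂/V₁ = ln(z₂/z₀) / ln(z₁/z₀).
ln(350.0/0.836) = 6.0371, ln(49.2/0.836) = 4.0750
V₂ = 47.8 × 6.0371/4.0750 = 47.8 × 1.4815 = 70.8147 km/h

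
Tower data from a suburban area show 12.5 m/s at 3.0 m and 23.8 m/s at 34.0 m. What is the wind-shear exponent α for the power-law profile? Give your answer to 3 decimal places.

Power law: V₂/V₁ = (z₂/z₁)^α ⇒ α = ln(V₂/V₁) / ln(z₂/z₁)
α = ln(23.8/12.5) / ln(34.0/3.0) = ln(1.9040) / ln(11.3333)
  = 0.64396 / 2.42775 = 0.26525

α ≈ 0.265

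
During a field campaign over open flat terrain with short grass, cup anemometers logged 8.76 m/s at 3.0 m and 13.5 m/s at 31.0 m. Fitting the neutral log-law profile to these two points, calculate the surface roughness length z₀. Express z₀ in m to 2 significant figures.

z₀ ≈ 0.040 m

Log law: V(z) ∝ ln(z/z₀). With r = V₁/V₂ = 8.76/13.5 = 0.64889,
r · ln(z₂/z₀) = ln(z₁/z₀) ⇒ ln z₀ = (ln z₁ − r·ln z₂)/(1 − r)
ln z₀ = (1.09861 − 0.64889×3.43399) / 0.35111 = -3.2174
z₀ = exp(-3.2174) = 0.04006 m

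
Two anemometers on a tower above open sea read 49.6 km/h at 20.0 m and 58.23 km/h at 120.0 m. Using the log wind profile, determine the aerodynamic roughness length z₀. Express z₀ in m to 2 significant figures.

Log law: V(z) ∝ ln(z/z₀). With r = V₁/V₂ = 49.6/58.23 = 0.85179,
r · ln(z₂/z₀) = ln(z₁/z₀) ⇒ ln z₀ = (ln z₁ − r·ln z₂)/(1 − r)
ln z₀ = (2.99573 − 0.85179×4.78749) / 0.14821 = -7.3022
z₀ = exp(-7.3022) = 0.0006740 m

z₀ ≈ 0.00067 m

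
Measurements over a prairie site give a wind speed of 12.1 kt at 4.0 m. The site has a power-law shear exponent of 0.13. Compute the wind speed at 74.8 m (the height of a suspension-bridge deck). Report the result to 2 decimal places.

Power-law profile: V₂ = V₁ · (z₂/z₁)^α
V₂ = 12.1 × (74.8/4.0)^0.13 = 12.1 × (18.7000)^0.13
    = 12.1 × 1.4633 = 17.7062 kt

17.71 kt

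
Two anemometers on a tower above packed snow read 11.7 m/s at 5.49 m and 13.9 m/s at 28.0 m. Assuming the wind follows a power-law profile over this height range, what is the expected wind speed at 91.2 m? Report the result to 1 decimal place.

First find α: α = ln(V₂/V₁)/ln(z₂/z₁) = ln(13.9/11.7)/ln(28.0/5.49) = 0.17230/1.62928 = 0.1058
Extrapolate from 28.0 m to 91.2 m: V₃ = 13.9 × (91.2/28.0)^0.1058 = 13.9 × 1.1330 = 15.7488 m/s

15.7 m/s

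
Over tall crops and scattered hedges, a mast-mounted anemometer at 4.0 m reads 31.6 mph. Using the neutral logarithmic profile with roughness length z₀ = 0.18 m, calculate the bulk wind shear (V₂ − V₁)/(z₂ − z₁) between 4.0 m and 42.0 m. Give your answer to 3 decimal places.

Log law: V₂ = V₁ · ln(z₂/z₀)/ln(z₁/z₀) = 31.6 × 5.4525/3.1011 = 55.5604 mph
ΔV/Δz = (55.5604 − 31.6)/(42.0 − 4.0) = 23.9604/38.0000 = 0.63054 mph/m

0.631 mph/m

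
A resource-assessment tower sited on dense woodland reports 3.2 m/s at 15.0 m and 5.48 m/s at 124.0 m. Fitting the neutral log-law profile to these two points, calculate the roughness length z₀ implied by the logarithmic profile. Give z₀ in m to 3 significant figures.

Log law: V(z) ∝ ln(z/z₀). With r = V₁/V₂ = 3.2/5.48 = 0.58394,
r · ln(z₂/z₀) = ln(z₁/z₀) ⇒ ln z₀ = (ln z₁ − r·ln z₂)/(1 − r)
ln z₀ = (2.70805 − 0.58394×4.82028) / 0.41606 = -0.2565
z₀ = exp(-0.2565) = 0.7738 m

z₀ ≈ 0.774 m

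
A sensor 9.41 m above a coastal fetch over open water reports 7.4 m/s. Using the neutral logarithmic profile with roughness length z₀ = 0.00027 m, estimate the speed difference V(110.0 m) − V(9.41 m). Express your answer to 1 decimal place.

Log law: V₂ = V₁ · ln(z₂/z₀)/ln(z₁/z₀) = 7.4 × 12.9176/10.4589 = 9.1396 m/s
ΔV = 9.1396 − 7.4 = 1.7396 m/s

1.7 m/s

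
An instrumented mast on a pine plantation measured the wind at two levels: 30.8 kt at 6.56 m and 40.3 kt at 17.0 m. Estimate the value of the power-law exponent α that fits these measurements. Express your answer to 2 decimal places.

Power law: V₂/V₁ = (z₂/z₁)^α ⇒ α = ln(V₂/V₁) / ln(z₂/z₁)
α = ln(40.3/30.8) / ln(17.0/6.56) = ln(1.3084) / ln(2.5915)
  = 0.26884 / 0.95222 = 0.28233

α ≈ 0.28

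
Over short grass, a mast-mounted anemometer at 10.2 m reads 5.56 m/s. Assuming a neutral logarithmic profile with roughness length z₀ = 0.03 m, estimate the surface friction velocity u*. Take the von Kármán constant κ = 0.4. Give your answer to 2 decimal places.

u* ≈ 0.38 m/s

Log law: V(z) = (u*/κ) · ln(z/z₀) ⇒ u* = κ · V / ln(z/z₀)
u* = 0.4 × 5.56 / ln(10.2/0.03) = 0.4 × 5.56 / 5.8289
   = 2.2240 / 5.8289 = 0.3815 m/s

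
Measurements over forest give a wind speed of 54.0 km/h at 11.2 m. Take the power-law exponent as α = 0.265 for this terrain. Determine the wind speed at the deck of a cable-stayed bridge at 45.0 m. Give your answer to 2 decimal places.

78.06 km/h

Power-law profile: V₂ = V₁ · (z₂/z₁)^α
V₂ = 54.0 × (45.0/11.2)^0.265 = 54.0 × (4.0179)^0.265
    = 54.0 × 1.4456 = 78.0643 km/h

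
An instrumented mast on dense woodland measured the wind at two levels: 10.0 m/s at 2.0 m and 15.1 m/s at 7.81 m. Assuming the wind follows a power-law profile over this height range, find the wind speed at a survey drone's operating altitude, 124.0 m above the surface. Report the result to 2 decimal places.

34.85 m/s

First find α: α = ln(V₂/V₁)/ln(z₂/z₁) = ln(15.1/10.0)/ln(7.81/2.0) = 0.41211/1.36226 = 0.3025
Extrapolate from 7.81 m to 124.0 m: V₃ = 15.1 × (124.0/7.81)^0.3025 = 15.1 × 2.3081 = 34.8525 m/s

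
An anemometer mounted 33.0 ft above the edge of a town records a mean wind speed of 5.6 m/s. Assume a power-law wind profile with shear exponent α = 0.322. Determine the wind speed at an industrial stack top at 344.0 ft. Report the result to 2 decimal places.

11.91 m/s

Power-law profile: V₂ = V₁ · (z₂/z₁)^α
V₂ = 5.6 × (344.0/33.0)^0.322 = 5.6 × (10.4242)^0.322
    = 5.6 × 2.1272 = 11.9124 m/s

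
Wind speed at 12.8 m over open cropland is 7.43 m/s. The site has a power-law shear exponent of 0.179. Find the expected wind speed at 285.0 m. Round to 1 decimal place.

12.9 m/s

Power-law profile: V₂ = V₁ · (z₂/z₁)^α
V₂ = 7.43 × (285.0/12.8)^0.179 = 7.43 × (22.2656)^0.179
    = 7.43 × 1.7427 = 12.9484 m/s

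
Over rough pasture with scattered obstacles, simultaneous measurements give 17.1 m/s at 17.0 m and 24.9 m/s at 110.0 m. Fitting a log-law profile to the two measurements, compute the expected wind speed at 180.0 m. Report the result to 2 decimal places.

Log law: V ∝ ln(z/z₀). From the pair, with r = V₁/V₂ = 0.68675,
ln z₀ = (ln z₁ − r·ln z₂)/(1 − r) = (2.8332 − 0.68675×4.7005)/0.31325 = -1.2604 → z₀ = 0.2835 m
V₃ = V₁ · ln(z₃/z₀)/ln(z₁/z₀) = 17.1 × 6.4534/4.0936 = 26.9572 m/s

26.96 m/s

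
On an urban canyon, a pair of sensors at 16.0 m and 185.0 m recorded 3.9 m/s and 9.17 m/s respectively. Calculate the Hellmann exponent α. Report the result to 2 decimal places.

α ≈ 0.35

Power law: V₂/V₁ = (z₂/z₁)^α ⇒ α = ln(V₂/V₁) / ln(z₂/z₁)
α = ln(9.17/3.9) / ln(185.0/16.0) = ln(2.3513) / ln(11.5625)
  = 0.85496 / 2.44777 = 0.34928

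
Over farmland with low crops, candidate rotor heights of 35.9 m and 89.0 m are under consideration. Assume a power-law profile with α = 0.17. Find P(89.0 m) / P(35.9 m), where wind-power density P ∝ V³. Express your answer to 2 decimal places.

Speed ratio: V_B/V_A = (z_B/z_A)^α = (89.0/35.9)^0.17 = (2.4791)^0.17 = 1.16689
Power-density ratio: P_B/P_A = (V_B/V_A)³ = (1.16689)³ = 1.58888

1.59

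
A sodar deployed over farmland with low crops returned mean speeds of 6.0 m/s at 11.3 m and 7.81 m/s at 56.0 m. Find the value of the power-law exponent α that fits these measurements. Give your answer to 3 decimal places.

α ≈ 0.165

Power law: V₂/V₁ = (z₂/z₁)^α ⇒ α = ln(V₂/V₁) / ln(z₂/z₁)
α = ln(7.81/6.0) / ln(56.0/11.3) = ln(1.3017) / ln(4.9558)
  = 0.26365 / 1.60055 = 0.16472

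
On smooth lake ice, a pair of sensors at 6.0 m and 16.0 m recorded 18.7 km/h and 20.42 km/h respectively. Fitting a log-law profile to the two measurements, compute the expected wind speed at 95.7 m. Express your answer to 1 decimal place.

23.6 km/h

Log law: V ∝ ln(z/z₀). From the pair, with r = V₁/V₂ = 0.91577,
ln z₀ = (ln z₁ − r·ln z₂)/(1 − r) = (1.7918 − 0.91577×2.7726)/0.08423 = -8.8719 → z₀ = 0.0001403 m
V₃ = V₁ · ln(z₃/z₀)/ln(z₁/z₀) = 18.7 × 13.4331/10.6637 = 23.5566 km/h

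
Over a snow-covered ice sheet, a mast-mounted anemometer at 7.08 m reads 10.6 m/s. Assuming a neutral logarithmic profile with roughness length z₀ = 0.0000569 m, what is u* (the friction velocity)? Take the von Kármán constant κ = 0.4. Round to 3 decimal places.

u* ≈ 0.361 m/s

Log law: V(z) = (u*/κ) · ln(z/z₀) ⇒ u* = κ · V / ln(z/z₀)
u* = 0.4 × 10.6 / ln(7.08/0.0000569) = 0.4 × 10.6 / 11.7315
   = 4.2400 / 11.7315 = 0.3614 m/s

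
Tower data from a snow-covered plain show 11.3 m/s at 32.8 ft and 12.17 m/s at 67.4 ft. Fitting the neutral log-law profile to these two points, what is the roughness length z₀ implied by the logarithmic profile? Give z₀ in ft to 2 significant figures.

z₀ ≈ 0.0028 ft

Log law: V(z) ∝ ln(z/z₀). With r = V₁/V₂ = 11.3/12.17 = 0.92851,
r · ln(z₂/z₀) = ln(z₁/z₀) ⇒ ln z₀ = (ln z₁ − r·ln z₂)/(1 − r)
ln z₀ = (3.49043 − 0.92851×4.21065) / 0.07149 = -5.8641
z₀ = exp(-5.8641) = 0.002840 ft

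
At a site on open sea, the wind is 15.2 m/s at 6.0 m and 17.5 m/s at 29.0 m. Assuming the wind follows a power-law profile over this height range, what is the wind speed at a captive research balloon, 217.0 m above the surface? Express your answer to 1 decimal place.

21.0 m/s

First find α: α = ln(V₂/V₁)/ln(z₂/z₁) = ln(17.5/15.2)/ln(29.0/6.0) = 0.14091/1.57554 = 0.0894
Extrapolate from 29.0 m to 217.0 m: V₃ = 17.5 × (217.0/29.0)^0.0894 = 17.5 × 1.1972 = 20.9512 m/s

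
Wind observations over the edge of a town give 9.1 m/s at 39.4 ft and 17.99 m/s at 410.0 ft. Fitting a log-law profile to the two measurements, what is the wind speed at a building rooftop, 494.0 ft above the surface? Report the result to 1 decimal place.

18.7 m/s

Log law: V ∝ ln(z/z₀). From the pair, with r = V₁/V₂ = 0.50584,
ln z₀ = (ln z₁ − r·ln z₂)/(1 − r) = (3.6738 − 0.50584×6.0162)/0.49416 = 1.2760 → z₀ = 3.582 ft
V₃ = V₁ · ln(z₃/z₀)/ln(z₁/z₀) = 9.1 × 4.9265/2.3977 = 18.6974 m/s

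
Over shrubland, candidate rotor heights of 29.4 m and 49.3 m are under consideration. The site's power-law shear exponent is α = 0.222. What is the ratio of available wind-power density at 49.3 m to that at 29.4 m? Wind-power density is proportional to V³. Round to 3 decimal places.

1.411

Speed ratio: V_B/V_A = (z_B/z_A)^α = (49.3/29.4)^0.222 = (1.6769)^0.222 = 1.12160
Power-density ratio: P_B/P_A = (V_B/V_A)³ = (1.12160)³ = 1.41097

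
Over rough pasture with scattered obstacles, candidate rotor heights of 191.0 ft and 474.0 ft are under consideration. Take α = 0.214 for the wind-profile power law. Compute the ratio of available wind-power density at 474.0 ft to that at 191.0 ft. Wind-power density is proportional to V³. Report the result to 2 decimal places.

Speed ratio: V_B/V_A = (z_B/z_A)^α = (474.0/191.0)^0.214 = (2.4817)^0.214 = 1.21472
Power-density ratio: P_B/P_A = (V_B/V_A)³ = (1.21472)³ = 1.79236

1.79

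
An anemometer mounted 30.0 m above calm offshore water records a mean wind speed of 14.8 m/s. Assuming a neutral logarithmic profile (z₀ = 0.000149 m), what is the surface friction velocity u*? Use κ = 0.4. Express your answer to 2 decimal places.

u* ≈ 0.48 m/s

Log law: V(z) = (u*/κ) · ln(z/z₀) ⇒ u* = κ · V / ln(z/z₀)
u* = 0.4 × 14.8 / ln(30.0/0.000149) = 0.4 × 14.8 / 12.2128
   = 5.9200 / 12.2128 = 0.4847 m/s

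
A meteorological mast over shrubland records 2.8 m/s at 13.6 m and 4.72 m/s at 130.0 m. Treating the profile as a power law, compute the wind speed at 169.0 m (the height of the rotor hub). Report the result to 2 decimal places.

5.02 m/s

First find α: α = ln(V₂/V₁)/ln(z₂/z₁) = ln(4.72/2.8)/ln(130.0/13.6) = 0.52219/2.25746 = 0.2313
Extrapolate from 130.0 m to 169.0 m: V₃ = 4.72 × (169.0/130.0)^0.2313 = 4.72 × 1.0626 = 5.0153 m/s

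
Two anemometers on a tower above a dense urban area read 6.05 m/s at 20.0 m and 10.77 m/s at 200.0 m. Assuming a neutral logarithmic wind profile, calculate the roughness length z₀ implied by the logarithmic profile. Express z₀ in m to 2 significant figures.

z₀ ≈ 1.0 m

Log law: V(z) ∝ ln(z/z₀). With r = V₁/V₂ = 6.05/10.77 = 0.56175,
r · ln(z₂/z₀) = ln(z₁/z₀) ⇒ ln z₀ = (ln z₁ − r·ln z₂)/(1 − r)
ln z₀ = (2.99573 − 0.56175×5.29832) / 0.43825 = 0.0443
z₀ = exp(0.0443) = 1.045 m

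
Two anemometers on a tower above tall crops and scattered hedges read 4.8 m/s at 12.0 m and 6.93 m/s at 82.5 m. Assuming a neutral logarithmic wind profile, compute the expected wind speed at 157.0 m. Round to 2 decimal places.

Log law: V ∝ ln(z/z₀). From the pair, with r = V₁/V₂ = 0.69264,
ln z₀ = (ln z₁ − r·ln z₂)/(1 − r) = (2.4849 − 0.69264×4.4128)/0.30736 = -1.8596 → z₀ = 0.1557 m
V₃ = V₁ · ln(z₃/z₀)/ln(z₁/z₀) = 4.8 × 6.9159/4.3445 = 7.6409 m/s

7.64 m/s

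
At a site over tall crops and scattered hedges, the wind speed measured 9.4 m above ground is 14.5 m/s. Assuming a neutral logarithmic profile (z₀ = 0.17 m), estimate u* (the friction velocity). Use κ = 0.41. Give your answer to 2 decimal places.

Log law: V(z) = (u*/κ) · ln(z/z₀) ⇒ u* = κ · V / ln(z/z₀)
u* = 0.41 × 14.5 / ln(9.4/0.17) = 0.41 × 14.5 / 4.0127
   = 5.9450 / 4.0127 = 1.4816 m/s

u* ≈ 1.48 m/s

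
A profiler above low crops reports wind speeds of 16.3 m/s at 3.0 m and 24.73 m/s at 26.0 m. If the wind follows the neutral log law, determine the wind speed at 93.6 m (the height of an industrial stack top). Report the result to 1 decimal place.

29.7 m/s

Log law: V ∝ ln(z/z₀). From the pair, with r = V₁/V₂ = 0.65912,
ln z₀ = (ln z₁ − r·ln z₂)/(1 − r) = (1.0986 − 0.65912×3.2581)/0.34088 = -3.0769 → z₀ = 0.04610 m
V₃ = V₁ · ln(z₃/z₀)/ln(z₁/z₀) = 16.3 × 7.6159/4.1755 = 29.7304 m/s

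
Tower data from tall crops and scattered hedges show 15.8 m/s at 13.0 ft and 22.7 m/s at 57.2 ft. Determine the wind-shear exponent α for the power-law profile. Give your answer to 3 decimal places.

α ≈ 0.245

Power law: V₂/V₁ = (z₂/z₁)^α ⇒ α = ln(V₂/V₁) / ln(z₂/z₁)
α = ln(22.7/15.8) / ln(57.2/13.0) = ln(1.4367) / ln(4.4000)
  = 0.36235 / 1.48160 = 0.24457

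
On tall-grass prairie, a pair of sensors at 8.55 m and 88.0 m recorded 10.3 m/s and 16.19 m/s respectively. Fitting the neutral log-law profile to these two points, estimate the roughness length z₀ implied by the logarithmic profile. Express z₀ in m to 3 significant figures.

Log law: V(z) ∝ ln(z/z₀). With r = V₁/V₂ = 10.3/16.19 = 0.63620,
r · ln(z₂/z₀) = ln(z₁/z₀) ⇒ ln z₀ = (ln z₁ − r·ln z₂)/(1 − r)
ln z₀ = (2.14593 − 0.63620×4.47734) / 0.36380 = -1.9311
z₀ = exp(-1.9311) = 0.1450 m

z₀ ≈ 0.145 m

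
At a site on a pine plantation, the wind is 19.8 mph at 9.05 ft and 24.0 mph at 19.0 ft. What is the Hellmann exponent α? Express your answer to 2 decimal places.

α ≈ 0.26

Power law: V₂/V₁ = (z₂/z₁)^α ⇒ α = ln(V₂/V₁) / ln(z₂/z₁)
α = ln(24.0/19.8) / ln(19.0/9.05) = ln(1.2121) / ln(2.0994)
  = 0.19237 / 0.74167 = 0.25938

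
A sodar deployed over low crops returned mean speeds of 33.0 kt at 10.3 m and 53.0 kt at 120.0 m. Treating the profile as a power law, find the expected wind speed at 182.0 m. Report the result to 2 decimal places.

First find α: α = ln(V₂/V₁)/ln(z₂/z₁) = ln(53.0/33.0)/ln(120.0/10.3) = 0.47378/2.45535 = 0.1930
Extrapolate from 120.0 m to 182.0 m: V₃ = 53.0 × (182.0/120.0)^0.1930 = 53.0 × 1.0837 = 57.4355 kt

57.44 kt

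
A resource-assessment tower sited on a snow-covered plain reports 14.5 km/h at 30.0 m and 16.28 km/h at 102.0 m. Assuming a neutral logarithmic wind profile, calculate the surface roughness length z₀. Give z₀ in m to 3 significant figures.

z₀ ≈ 0.00140 m

Log law: V(z) ∝ ln(z/z₀). With r = V₁/V₂ = 14.5/16.28 = 0.89066,
r · ln(z₂/z₀) = ln(z₁/z₀) ⇒ ln z₀ = (ln z₁ − r·ln z₂)/(1 − r)
ln z₀ = (3.40120 − 0.89066×4.62497) / 0.10934 = -6.5678
z₀ = exp(-6.5678) = 0.001405 m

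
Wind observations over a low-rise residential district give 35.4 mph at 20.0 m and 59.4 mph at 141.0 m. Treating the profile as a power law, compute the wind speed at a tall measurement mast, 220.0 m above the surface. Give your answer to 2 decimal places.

66.83 mph

First find α: α = ln(V₂/V₁)/ln(z₂/z₁) = ln(59.4/35.4)/ln(141.0/20.0) = 0.51758/1.95303 = 0.2650
Extrapolate from 141.0 m to 220.0 m: V₃ = 59.4 × (220.0/141.0)^0.2650 = 59.4 × 1.1251 = 66.8326 mph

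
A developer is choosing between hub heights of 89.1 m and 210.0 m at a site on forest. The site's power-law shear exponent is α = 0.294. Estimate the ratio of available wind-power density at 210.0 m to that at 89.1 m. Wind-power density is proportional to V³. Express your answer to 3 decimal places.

Speed ratio: V_B/V_A = (z_B/z_A)^α = (210.0/89.1)^0.294 = (2.3569)^0.294 = 1.28667
Power-density ratio: P_B/P_A = (V_B/V_A)³ = (1.28667)³ = 2.13013

2.130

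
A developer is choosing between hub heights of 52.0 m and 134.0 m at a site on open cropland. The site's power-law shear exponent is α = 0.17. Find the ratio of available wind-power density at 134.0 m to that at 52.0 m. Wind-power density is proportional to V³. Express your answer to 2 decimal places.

Speed ratio: V_B/V_A = (z_B/z_A)^α = (134.0/52.0)^0.17 = (2.5769)^0.17 = 1.17459
Power-density ratio: P_B/P_A = (V_B/V_A)³ = (1.17459)³ = 1.62055

1.62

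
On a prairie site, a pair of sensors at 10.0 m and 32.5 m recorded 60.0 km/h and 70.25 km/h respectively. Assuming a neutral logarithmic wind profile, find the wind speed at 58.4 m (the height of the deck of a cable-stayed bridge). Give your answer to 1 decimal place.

75.3 km/h

Log law: V ∝ ln(z/z₀). From the pair, with r = V₁/V₂ = 0.85409,
ln z₀ = (ln z₁ − r·ln z₂)/(1 − r) = (2.3026 − 0.85409×3.4812)/0.14591 = -4.5969 → z₀ = 0.01008 m
V₃ = V₁ · ln(z₃/z₀)/ln(z₁/z₀) = 60.0 × 8.6642/6.8994 = 75.3467 km/h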